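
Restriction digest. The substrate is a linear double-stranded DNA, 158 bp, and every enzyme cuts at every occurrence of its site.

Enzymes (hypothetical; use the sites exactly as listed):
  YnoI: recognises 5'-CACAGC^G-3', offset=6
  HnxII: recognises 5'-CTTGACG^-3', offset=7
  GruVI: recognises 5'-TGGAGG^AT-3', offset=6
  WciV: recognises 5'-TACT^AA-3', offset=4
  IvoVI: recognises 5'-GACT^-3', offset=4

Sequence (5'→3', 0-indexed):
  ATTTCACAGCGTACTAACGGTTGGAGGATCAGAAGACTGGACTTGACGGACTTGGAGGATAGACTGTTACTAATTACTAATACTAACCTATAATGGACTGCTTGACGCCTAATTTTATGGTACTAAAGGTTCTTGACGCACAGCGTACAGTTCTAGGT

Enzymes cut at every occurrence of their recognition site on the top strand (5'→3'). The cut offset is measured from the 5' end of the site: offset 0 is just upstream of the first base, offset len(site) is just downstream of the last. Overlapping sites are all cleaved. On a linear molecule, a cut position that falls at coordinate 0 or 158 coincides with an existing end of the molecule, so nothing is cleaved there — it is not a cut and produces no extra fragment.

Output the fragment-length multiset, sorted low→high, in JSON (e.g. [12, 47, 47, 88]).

[4,5,5,5,6,6,6,6,7,7,8,10,11,12,14,14,15,17]

Scan for sites:
  YnoI (CACAGCG, off=6): starts [4, 138] → cuts [10, 144]
  HnxII (CTTGACG, off=7): starts [41, 100, 131] → cuts [48, 107, 138]
  GruVI (TGGAGGAT, off=6): starts [21, 52] → cuts [27, 58]
  WciV (TACTAA, off=4): starts [11, 67, 74, 80, 120] → cuts [15, 71, 78, 84, 124]
  IvoVI (GACT, off=4): starts [34, 39, 48, 61, 95] → cuts [38, 43, 52, 65, 99]

Pooled cuts: [10, 15, 27, 38, 43, 48, 52, 58, 65, 71, 78, 84, 99, 107, 124, 138, 144]

Fragment lengths:
  [0,10): 10 bp
  [10,15): 5 bp
  [15,27): 12 bp
  [27,38): 11 bp
  [38,43): 5 bp
  [43,48): 5 bp
  [48,52): 4 bp
  [52,58): 6 bp
  [58,65): 7 bp
  [65,71): 6 bp
  [71,78): 7 bp
  [78,84): 6 bp
  [84,99): 15 bp
  [99,107): 8 bp
  [107,124): 17 bp
  [124,138): 14 bp
  [138,144): 6 bp
  [144,158): 14 bp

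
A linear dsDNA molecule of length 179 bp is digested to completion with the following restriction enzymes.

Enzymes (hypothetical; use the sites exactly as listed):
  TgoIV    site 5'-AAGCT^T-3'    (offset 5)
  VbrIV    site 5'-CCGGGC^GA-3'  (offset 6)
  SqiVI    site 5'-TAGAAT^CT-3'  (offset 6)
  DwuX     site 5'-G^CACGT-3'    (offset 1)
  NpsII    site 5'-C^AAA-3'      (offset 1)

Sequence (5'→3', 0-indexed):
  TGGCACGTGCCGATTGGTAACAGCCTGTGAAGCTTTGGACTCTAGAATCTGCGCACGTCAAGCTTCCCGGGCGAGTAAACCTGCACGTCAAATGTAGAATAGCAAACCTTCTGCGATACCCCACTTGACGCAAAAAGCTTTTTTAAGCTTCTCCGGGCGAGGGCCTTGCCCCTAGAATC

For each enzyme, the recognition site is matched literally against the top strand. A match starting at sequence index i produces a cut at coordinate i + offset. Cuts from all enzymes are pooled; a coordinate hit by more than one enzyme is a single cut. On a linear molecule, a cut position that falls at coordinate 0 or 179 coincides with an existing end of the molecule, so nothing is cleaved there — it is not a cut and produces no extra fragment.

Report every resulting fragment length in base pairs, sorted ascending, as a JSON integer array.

[3,5,6,8,8,9,10,11,11,14,14,21,28,31]

Per-enzyme occurrences:
  TgoIV (AAGCTT, off=5): starts [29, 59, 134, 144] → cuts [34, 64, 139, 149]
  VbrIV (CCGGGCGA, off=6): starts [66, 152] → cuts [72, 158]
  SqiVI (TAGAATCT, off=6): starts [42] → cuts [48]
  DwuX (GCACGT, off=1): starts [2, 52, 82] → cuts [3, 53, 83]
  NpsII (CAAA, off=1): starts [88, 102, 130] → cuts [89, 103, 131]

All cut coordinates (distinct, sorted): [3, 34, 48, 53, 64, 72, 83, 89, 103, 131, 139, 149, 158]

Fragment lengths:
  [0,3): 3 bp
  [3,34): 31 bp
  [34,48): 14 bp
  [48,53): 5 bp
  [53,64): 11 bp
  [64,72): 8 bp
  [72,83): 11 bp
  [83,89): 6 bp
  [89,103): 14 bp
  [103,131): 28 bp
  [131,139): 8 bp
  [139,149): 10 bp
  [149,158): 9 bp
  [158,179): 21 bp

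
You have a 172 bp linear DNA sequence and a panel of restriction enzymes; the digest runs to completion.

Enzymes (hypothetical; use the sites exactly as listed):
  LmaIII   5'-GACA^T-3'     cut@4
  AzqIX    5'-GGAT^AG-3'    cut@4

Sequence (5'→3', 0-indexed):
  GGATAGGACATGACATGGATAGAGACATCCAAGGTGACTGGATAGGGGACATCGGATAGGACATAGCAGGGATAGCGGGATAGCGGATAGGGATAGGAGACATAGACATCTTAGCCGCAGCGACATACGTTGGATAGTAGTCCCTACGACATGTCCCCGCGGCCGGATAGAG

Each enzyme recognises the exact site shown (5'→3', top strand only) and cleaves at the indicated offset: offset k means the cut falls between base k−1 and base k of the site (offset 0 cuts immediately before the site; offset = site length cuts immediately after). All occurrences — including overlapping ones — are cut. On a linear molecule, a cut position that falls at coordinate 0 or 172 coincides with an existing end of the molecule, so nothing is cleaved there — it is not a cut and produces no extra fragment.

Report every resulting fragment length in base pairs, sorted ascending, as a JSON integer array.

Per-enzyme occurrences:
  LmaIII (GACAT, off=4): starts [6, 11, 23, 47, 59, 98, 104, 121, 147] → cuts [10, 15, 27, 51, 63, 102, 108, 125, 151]
  AzqIX (GGATAG, off=4): starts [0, 16, 39, 53, 69, 77, 84, 90, 131, 164] → cuts [4, 20, 43, 57, 73, 81, 88, 94, 135, 168]

Pooled cuts: [4, 10, 15, 20, 27, 43, 51, 57, 63, 73, 81, 88, 94, 102, 108, 125, 135, 151, 168]

Fragments:
  [0,4): 4 bp
  [4,10): 6 bp
  [10,15): 5 bp
  [15,20): 5 bp
  [20,27): 7 bp
  [27,43): 16 bp
  [43,51): 8 bp
  [51,57): 6 bp
  [57,63): 6 bp
  [63,73): 10 bp
  [73,81): 8 bp
  [81,88): 7 bp
  [88,94): 6 bp
  [94,102): 8 bp
  [102,108): 6 bp
  [108,125): 17 bp
  [125,135): 10 bp
  [135,151): 16 bp
  [151,168): 17 bp
  [168,172): 4 bp

[4,4,5,5,6,6,6,6,6,7,7,8,8,8,10,10,16,16,17,17]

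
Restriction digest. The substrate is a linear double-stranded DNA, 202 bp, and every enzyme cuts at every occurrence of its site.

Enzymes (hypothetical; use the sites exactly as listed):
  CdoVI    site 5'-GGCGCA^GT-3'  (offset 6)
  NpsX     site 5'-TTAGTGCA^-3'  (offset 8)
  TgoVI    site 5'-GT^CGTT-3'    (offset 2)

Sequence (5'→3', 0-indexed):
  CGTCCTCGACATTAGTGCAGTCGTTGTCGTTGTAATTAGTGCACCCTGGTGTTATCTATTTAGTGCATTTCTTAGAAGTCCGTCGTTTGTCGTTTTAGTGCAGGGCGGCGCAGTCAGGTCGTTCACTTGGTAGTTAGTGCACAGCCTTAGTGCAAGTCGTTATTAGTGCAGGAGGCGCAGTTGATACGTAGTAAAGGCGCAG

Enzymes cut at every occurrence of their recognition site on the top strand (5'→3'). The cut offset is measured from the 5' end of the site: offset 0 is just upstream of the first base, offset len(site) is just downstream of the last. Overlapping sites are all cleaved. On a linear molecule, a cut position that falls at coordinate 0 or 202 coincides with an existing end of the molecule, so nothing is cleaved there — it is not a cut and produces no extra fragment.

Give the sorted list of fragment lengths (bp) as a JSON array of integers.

[2,3,6,7,7,9,10,12,13,13,16,16,19,22,23,24]

Site scan:
  CdoVI (GGCGCAGT, off=6): starts [106, 173] → cuts [112, 179]
  NpsX (TTAGTGCA, off=8): starts [11, 35, 59, 94, 133, 146, 162] → cuts [19, 43, 67, 102, 141, 154, 170]
  TgoVI (GTCGTT, off=2): starts [19, 25, 81, 88, 117, 155] → cuts [21, 27, 83, 90, 119, 157]

All cut coordinates (distinct, sorted): [19, 21, 27, 43, 67, 83, 90, 102, 112, 119, 141, 154, 157, 170, 179]

Fragment lengths:
  [0,19): 19 bp
  [19,21): 2 bp
  [21,27): 6 bp
  [27,43): 16 bp
  [43,67): 24 bp
  [67,83): 16 bp
  [83,90): 7 bp
  [90,102): 12 bp
  [102,112): 10 bp
  [112,119): 7 bp
  [119,141): 22 bp
  [141,154): 13 bp
  [154,157): 3 bp
  [157,170): 13 bp
  [170,179): 9 bp
  [179,202): 23 bp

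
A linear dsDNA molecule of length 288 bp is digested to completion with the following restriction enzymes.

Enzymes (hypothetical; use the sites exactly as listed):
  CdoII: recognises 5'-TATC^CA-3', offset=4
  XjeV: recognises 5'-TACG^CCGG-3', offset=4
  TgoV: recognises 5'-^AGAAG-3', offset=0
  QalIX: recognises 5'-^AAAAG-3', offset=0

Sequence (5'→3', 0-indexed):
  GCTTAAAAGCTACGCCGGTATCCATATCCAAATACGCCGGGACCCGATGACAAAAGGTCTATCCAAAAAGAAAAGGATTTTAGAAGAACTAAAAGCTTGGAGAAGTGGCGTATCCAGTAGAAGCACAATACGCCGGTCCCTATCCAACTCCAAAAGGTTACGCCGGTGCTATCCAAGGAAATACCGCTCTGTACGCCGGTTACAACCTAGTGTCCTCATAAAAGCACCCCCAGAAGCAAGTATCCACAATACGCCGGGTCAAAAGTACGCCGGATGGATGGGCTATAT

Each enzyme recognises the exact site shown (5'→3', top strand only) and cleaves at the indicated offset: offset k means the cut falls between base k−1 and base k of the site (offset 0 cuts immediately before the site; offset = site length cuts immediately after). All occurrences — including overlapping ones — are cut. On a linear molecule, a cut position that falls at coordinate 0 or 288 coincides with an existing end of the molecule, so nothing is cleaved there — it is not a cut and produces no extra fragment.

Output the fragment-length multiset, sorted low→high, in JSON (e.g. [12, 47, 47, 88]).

[2,4,4,5,6,7,7,8,8,9,9,9,10,10,11,11,11,12,12,12,13,14,14,15,19,22,24]

Per-enzyme occurrences:
  CdoII (TATCCA, off=4): starts [18, 24, 59, 110, 140, 169, 240] → cuts [22, 28, 63, 114, 144, 173, 244]
  XjeV (TACGCCGG, off=4): starts [10, 32, 128, 158, 191, 249, 265] → cuts [14, 36, 132, 162, 195, 253, 269]
  TgoV (AGAAG, off=0): starts [81, 100, 118, 231] → cuts [81, 100, 118, 231]
  QalIX (AAAAG, off=0): starts [4, 51, 65, 70, 90, 151, 219, 260] → cuts [4, 51, 65, 70, 90, 151, 219, 260]

Pooled cuts: [4, 14, 22, 28, 36, 51, 63, 65, 70, 81, 90, 100, 114, 118, 132, 144, 151, 162, 173, 195, 219, 231, 244, 253, 260, 269]

Fragment lengths:
  [0,4): 4 bp
  [4,14): 10 bp
  [14,22): 8 bp
  [22,28): 6 bp
  [28,36): 8 bp
  [36,51): 15 bp
  [51,63): 12 bp
  [63,65): 2 bp
  [65,70): 5 bp
  [70,81): 11 bp
  [81,90): 9 bp
  [90,100): 10 bp
  [100,114): 14 bp
  [114,118): 4 bp
  [118,132): 14 bp
  [132,144): 12 bp
  [144,151): 7 bp
  [151,162): 11 bp
  [162,173): 11 bp
  [173,195): 22 bp
  [195,219): 24 bp
  [219,231): 12 bp
  [231,244): 13 bp
  [244,253): 9 bp
  [253,260): 7 bp
  [260,269): 9 bp
  [269,288): 19 bp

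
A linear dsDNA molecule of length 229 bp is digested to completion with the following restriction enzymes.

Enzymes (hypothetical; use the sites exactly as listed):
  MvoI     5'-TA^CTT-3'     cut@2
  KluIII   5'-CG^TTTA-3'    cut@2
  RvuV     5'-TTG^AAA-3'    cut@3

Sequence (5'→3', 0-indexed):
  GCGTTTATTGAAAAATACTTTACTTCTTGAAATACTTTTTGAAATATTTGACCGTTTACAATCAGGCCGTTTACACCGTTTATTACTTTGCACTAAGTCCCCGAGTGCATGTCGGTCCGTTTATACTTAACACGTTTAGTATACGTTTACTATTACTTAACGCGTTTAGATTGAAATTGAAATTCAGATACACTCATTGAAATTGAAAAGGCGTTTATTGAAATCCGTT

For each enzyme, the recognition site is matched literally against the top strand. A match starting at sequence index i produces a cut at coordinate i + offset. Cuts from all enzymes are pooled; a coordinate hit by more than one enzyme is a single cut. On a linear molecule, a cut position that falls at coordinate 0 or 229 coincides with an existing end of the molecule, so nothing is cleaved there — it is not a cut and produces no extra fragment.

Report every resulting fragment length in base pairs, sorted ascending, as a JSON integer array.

Site scan:
  MvoI TACTT/2: at [15, 20, 32, 83, 123, 153] ⇒ [17, 22, 34, 85, 125, 155]
  KluIII CGTTTA/2: at [1, 52, 67, 76, 117, 132, 143, 162, 211] ⇒ [3, 54, 69, 78, 119, 134, 145, 164, 213]
  RvuV TTGAAA/3: at [7, 26, 38, 170, 176, 196, 202, 217] ⇒ [10, 29, 41, 173, 179, 199, 205, 220]

Pooled cuts: [3, 10, 17, 22, 29, 34, 41, 54, 69, 78, 85, 119, 125, 134, 145, 155, 164, 173, 179, 199, 205, 213, 220]

Fragments:
  [0,3): 3 bp
  [3,10): 7 bp
  [10,17): 7 bp
  [17,22): 5 bp
  [22,29): 7 bp
  [29,34): 5 bp
  [34,41): 7 bp
  [41,54): 13 bp
  [54,69): 15 bp
  [69,78): 9 bp
  [78,85): 7 bp
  [85,119): 34 bp
  [119,125): 6 bp
  [125,134): 9 bp
  [134,145): 11 bp
  [145,155): 10 bp
  [155,164): 9 bp
  [164,173): 9 bp
  [173,179): 6 bp
  [179,199): 20 bp
  [199,205): 6 bp
  [205,213): 8 bp
  [213,220): 7 bp
  [220,229): 9 bp

[3,5,5,6,6,6,7,7,7,7,7,7,8,9,9,9,9,9,10,11,13,15,20,34]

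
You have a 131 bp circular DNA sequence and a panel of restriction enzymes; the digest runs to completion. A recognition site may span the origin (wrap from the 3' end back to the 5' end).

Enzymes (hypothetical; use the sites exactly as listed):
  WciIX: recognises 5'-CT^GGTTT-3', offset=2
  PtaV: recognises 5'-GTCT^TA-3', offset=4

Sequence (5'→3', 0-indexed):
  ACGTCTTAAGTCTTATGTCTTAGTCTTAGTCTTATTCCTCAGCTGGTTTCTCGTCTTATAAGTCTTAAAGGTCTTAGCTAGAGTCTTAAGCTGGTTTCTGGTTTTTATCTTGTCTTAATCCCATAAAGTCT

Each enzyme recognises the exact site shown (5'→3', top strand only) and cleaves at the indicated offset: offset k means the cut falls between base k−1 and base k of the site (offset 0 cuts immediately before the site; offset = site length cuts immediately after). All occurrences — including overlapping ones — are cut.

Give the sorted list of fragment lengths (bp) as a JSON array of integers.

Site scan:
  WciIX (CTGGTTT, off=2): starts [42, 90, 97] → cuts [44, 92, 99]
  PtaV (GTCTTA, off=4): starts [2, 9, 16, 22, 28, 52, 61, 70, 82, 111] → cuts [6, 13, 20, 26, 32, 56, 65, 74, 86, 115]

Pooled cuts: [6, 13, 20, 26, 32, 44, 56, 65, 74, 86, 92, 99, 115]

Fragments:
  6→13: 7 bp
  13→20: 7 bp
  20→26: 6 bp
  26→32: 6 bp
  32→44: 12 bp
  44→56: 12 bp
  56→65: 9 bp
  65→74: 9 bp
  74→86: 12 bp
  86→92: 6 bp
  92→99: 7 bp
  99→115: 16 bp
  115→6 (wrap): 131-115+6 = 22 bp

[6,6,6,7,7,7,9,9,12,12,12,16,22]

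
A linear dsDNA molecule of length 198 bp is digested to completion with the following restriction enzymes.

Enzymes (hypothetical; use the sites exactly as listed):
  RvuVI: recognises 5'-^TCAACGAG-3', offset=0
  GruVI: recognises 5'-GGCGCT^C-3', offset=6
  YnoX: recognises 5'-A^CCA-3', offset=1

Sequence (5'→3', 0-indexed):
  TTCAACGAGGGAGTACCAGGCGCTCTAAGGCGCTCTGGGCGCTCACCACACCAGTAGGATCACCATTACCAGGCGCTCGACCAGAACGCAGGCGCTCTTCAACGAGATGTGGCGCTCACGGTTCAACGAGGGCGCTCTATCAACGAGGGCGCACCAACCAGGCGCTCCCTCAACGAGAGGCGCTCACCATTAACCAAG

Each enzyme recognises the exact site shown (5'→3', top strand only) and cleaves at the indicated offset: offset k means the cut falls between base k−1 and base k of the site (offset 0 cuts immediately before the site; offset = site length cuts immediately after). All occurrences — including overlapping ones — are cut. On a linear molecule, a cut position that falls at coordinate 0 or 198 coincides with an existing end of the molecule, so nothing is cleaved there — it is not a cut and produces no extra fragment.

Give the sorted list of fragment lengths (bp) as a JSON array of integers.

Per-enzyme occurrences:
  RvuVI (TCAACGAG, off=0): starts [1, 98, 122, 139, 169] → cuts [1, 98, 122, 139, 169]
  GruVI (GGCGCTC, off=6): starts [18, 28, 37, 71, 90, 110, 130, 160, 178] → cuts [24, 34, 43, 77, 96, 116, 136, 166, 184]
  YnoX (ACCA, off=1): starts [14, 44, 49, 61, 67, 79, 152, 156, 185, 192] → cuts [15, 45, 50, 62, 68, 80, 153, 157, 186, 193]

Pooled cuts: [1, 15, 24, 34, 43, 45, 50, 62, 68, 77, 80, 96, 98, 116, 122, 136, 139, 153, 157, 166, 169, 184, 186, 193]

Fragments:
  [0,1): 1 bp
  [1,15): 14 bp
  [15,24): 9 bp
  [24,34): 10 bp
  [34,43): 9 bp
  [43,45): 2 bp
  [45,50): 5 bp
  [50,62): 12 bp
  [62,68): 6 bp
  [68,77): 9 bp
  [77,80): 3 bp
  [80,96): 16 bp
  [96,98): 2 bp
  [98,116): 18 bp
  [116,122): 6 bp
  [122,136): 14 bp
  [136,139): 3 bp
  [139,153): 14 bp
  [153,157): 4 bp
  [157,166): 9 bp
  [166,169): 3 bp
  [169,184): 15 bp
  [184,186): 2 bp
  [186,193): 7 bp
  [193,198): 5 bp

[1,2,2,2,3,3,3,4,5,5,6,6,7,9,9,9,9,10,12,14,14,14,15,16,18]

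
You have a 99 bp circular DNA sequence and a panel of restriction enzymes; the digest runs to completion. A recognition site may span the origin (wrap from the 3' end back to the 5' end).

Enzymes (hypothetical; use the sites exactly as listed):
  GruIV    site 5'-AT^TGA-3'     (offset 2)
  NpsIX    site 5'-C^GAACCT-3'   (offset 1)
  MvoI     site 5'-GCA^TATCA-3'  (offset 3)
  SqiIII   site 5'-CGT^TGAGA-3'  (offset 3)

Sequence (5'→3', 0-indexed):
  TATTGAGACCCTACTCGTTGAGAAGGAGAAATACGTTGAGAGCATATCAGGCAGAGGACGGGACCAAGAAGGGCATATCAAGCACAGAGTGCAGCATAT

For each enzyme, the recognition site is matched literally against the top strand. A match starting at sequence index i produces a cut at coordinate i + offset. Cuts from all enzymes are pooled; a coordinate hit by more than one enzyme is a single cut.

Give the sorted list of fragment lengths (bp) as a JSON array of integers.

Per-enzyme occurrences:
  GruIV ATTGA/2: at [1] ⇒ [3]
  NpsIX (CGAACCT, off=1): no sites
  MvoI GCATATCA/3: at [41, 72] ⇒ [44, 75]
  SqiIII CGTTGAGA/3: at [15, 33] ⇒ [18, 36]

All cut coordinates (distinct, sorted): [3, 18, 36, 44, 75]

Fragments:
  3→18: 15 bp
  18→36: 18 bp
  36→44: 8 bp
  44→75: 31 bp
  75→3 (wrap): 99-75+3 = 27 bp

[8,15,18,27,31]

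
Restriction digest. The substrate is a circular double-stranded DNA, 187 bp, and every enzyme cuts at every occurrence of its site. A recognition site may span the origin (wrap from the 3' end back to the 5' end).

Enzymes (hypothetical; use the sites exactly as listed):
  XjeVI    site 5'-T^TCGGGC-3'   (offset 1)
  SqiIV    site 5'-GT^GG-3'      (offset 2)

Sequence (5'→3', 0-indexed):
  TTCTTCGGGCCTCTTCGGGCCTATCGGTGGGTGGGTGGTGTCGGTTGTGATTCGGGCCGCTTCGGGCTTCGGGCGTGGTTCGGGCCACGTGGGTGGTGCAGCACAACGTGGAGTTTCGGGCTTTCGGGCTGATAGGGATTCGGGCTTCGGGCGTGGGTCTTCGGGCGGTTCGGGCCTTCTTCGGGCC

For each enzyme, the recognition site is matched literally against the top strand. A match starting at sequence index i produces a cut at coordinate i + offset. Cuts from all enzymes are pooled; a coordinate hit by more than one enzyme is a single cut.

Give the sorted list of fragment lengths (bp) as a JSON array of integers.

Site scan:
  XjeVI TTCGGGC/1: at [3, 13, 50, 60, 67, 78, 114, 122, 138, 145, 159, 168, 179] ⇒ [4, 14, 51, 61, 68, 79, 115, 123, 139, 146, 160, 169, 180]
  SqiIV GTGG/2: at [26, 30, 34, 74, 88, 92, 107, 152] ⇒ [28, 32, 36, 76, 90, 94, 109, 154]

All cut coordinates (distinct, sorted): [4, 14, 28, 32, 36, 51, 61, 68, 76, 79, 90, 94, 109, 115, 123, 139, 146, 154, 160, 169, 180]

Fragments:
  4→14: 10 bp
  14→28: 14 bp
  28→32: 4 bp
  32→36: 4 bp
  36→51: 15 bp
  51→61: 10 bp
  61→68: 7 bp
  68→76: 8 bp
  76→79: 3 bp
  79→90: 11 bp
  90→94: 4 bp
  94→109: 15 bp
  109→115: 6 bp
  115→123: 8 bp
  123→139: 16 bp
  139→146: 7 bp
  146→154: 8 bp
  154→160: 6 bp
  160→169: 9 bp
  169→180: 11 bp
  180→4 (wrap): 187-180+4 = 11 bp

[3,4,4,4,6,6,7,7,8,8,8,9,10,10,11,11,11,14,15,15,16]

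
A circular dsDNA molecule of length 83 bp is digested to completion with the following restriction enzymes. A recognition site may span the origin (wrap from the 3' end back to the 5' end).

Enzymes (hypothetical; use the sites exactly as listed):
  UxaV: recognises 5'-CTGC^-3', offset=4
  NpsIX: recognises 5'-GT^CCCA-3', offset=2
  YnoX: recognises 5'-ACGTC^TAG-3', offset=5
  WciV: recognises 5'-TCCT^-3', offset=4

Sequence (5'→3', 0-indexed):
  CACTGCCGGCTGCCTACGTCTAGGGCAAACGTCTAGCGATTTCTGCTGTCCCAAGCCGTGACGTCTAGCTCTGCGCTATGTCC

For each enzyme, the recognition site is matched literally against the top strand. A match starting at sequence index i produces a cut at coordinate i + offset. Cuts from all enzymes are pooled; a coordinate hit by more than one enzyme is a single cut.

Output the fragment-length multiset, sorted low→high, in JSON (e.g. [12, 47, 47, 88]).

Scan for sites:
  UxaV CTGC/4: at [2, 9, 42, 70] ⇒ [6, 13, 46, 74]
  NpsIX GTCCCA/2: at [47, 79] ⇒ [49, 81]
  YnoX ACGTCTAG/5: at [15, 28, 60] ⇒ [20, 33, 65]
  WciV (TCCT, off=4): no sites

Pooled cuts: [6, 13, 20, 33, 46, 49, 65, 74, 81]

Fragments:
  6→13: 7 bp
  13→20: 7 bp
  20→33: 13 bp
  33→46: 13 bp
  46→49: 3 bp
  49→65: 16 bp
  65→74: 9 bp
  74→81: 7 bp
  81→6 (wrap): 83-81+6 = 8 bp

[3,7,7,7,8,9,13,13,16]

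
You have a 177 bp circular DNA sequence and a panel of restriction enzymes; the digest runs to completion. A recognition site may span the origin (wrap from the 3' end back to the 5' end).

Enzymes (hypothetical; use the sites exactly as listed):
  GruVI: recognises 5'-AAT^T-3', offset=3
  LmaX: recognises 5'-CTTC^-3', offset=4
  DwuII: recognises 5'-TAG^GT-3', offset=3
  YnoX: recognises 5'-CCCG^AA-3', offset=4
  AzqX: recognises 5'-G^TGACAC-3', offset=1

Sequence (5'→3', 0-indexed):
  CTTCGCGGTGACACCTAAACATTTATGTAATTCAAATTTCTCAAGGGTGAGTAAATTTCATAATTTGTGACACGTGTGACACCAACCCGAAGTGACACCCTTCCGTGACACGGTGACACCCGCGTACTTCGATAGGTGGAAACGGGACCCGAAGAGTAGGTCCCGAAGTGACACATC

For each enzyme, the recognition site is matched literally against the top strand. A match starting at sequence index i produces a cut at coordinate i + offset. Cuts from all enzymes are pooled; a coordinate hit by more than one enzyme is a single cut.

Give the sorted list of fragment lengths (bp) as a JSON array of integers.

Scan for sites:
  GruVI AATT/3: at [28, 34, 53, 61] ⇒ [31, 37, 56, 64]
  LmaX CTTC/4: at [0, 99, 126] ⇒ [4, 103, 130]
  DwuII TAGGT/3: at [132, 156] ⇒ [135, 159]
  YnoX CCCGAA/4: at [85, 147, 161] ⇒ [89, 151, 165]
  AzqX GTGACAC/1: at [7, 66, 75, 91, 104, 112, 167] ⇒ [8, 67, 76, 92, 105, 113, 168]

Pooled cuts: [4, 8, 31, 37, 56, 64, 67, 76, 89, 92, 103, 105, 113, 130, 135, 151, 159, 165, 168]

Fragment lengths:
  4→8: 4 bp
  8→31: 23 bp
  31→37: 6 bp
  37→56: 19 bp
  56→64: 8 bp
  64→67: 3 bp
  67→76: 9 bp
  76→89: 13 bp
  89→92: 3 bp
  92→103: 11 bp
  103→105: 2 bp
  105→113: 8 bp
  113→130: 17 bp
  130→135: 5 bp
  135→151: 16 bp
  151→159: 8 bp
  159→165: 6 bp
  165→168: 3 bp
  168→4 (wrap): 177-168+4 = 13 bp

[2,3,3,3,4,5,6,6,8,8,8,9,11,13,13,16,17,19,23]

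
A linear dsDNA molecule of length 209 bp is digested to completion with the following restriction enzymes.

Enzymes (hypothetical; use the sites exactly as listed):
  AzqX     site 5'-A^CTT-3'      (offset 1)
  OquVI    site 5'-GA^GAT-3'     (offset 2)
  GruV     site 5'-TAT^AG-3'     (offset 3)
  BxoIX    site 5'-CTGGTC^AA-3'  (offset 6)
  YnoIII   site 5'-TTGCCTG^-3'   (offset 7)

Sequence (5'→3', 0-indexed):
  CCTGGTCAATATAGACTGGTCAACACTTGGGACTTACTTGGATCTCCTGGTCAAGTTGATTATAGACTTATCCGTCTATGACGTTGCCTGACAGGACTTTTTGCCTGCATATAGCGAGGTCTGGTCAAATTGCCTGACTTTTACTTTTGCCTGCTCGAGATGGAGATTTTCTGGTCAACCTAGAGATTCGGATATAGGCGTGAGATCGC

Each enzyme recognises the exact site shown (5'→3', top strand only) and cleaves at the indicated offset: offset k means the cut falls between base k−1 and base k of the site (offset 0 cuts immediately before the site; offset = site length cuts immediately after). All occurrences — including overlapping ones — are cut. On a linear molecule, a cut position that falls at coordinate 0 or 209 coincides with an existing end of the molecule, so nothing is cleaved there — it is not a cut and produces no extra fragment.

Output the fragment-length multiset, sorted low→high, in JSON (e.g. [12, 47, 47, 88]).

Per-enzyme occurrences:
  AzqX (ACTT, off=1): starts [24, 31, 35, 65, 95, 136, 142] → cuts [25, 32, 36, 66, 96, 137, 143]
  OquVI (GAGAT, off=2): starts [156, 162, 182, 201] → cuts [158, 164, 184, 203]
  GruV (TATAG, off=3): starts [9, 60, 109, 192] → cuts [12, 63, 112, 195]
  BxoIX (CTGGTCAA, off=6): starts [1, 15, 46, 120, 170] → cuts [7, 21, 52, 126, 176]
  YnoIII (TTGCCTG, off=7): starts [83, 100, 129, 146] → cuts [90, 107, 136, 153]

Pooled cuts: [7, 12, 21, 25, 32, 36, 52, 63, 66, 90, 96, 107, 112, 126, 136, 137, 143, 153, 158, 164, 176, 184, 195, 203]

Fragment lengths:
  [0,7): 7 bp
  [7,12): 5 bp
  [12,21): 9 bp
  [21,25): 4 bp
  [25,32): 7 bp
  [32,36): 4 bp
  [36,52): 16 bp
  [52,63): 11 bp
  [63,66): 3 bp
  [66,90): 24 bp
  [90,96): 6 bp
  [96,107): 11 bp
  [107,112): 5 bp
  [112,126): 14 bp
  [126,136): 10 bp
  [136,137): 1 bp
  [137,143): 6 bp
  [143,153): 10 bp
  [153,158): 5 bp
  [158,164): 6 bp
  [164,176): 12 bp
  [176,184): 8 bp
  [184,195): 11 bp
  [195,203): 8 bp
  [203,209): 6 bp

[1,3,4,4,5,5,5,6,6,6,6,7,7,8,8,9,10,10,11,11,11,12,14,16,24]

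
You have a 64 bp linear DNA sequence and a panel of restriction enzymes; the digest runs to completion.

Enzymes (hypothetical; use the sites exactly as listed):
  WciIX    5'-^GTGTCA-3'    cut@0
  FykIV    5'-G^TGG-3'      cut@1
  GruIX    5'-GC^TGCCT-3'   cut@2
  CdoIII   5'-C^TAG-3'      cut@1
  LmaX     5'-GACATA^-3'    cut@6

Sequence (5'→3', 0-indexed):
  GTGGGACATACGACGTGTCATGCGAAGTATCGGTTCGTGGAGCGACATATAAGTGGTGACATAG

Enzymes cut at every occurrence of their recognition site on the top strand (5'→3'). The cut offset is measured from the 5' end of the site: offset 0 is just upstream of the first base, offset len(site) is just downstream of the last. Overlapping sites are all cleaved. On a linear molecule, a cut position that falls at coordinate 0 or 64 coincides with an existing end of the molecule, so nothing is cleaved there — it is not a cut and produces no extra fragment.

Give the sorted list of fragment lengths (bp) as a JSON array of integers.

[1,1,4,4,9,10,12,23]

Site scan:
  WciIX (GTGTCA, off=0): starts [14] → cuts [14]
  FykIV (GTGG, off=1): starts [0, 36, 52] → cuts [1, 37, 53]
  GruIX (GCTGCCT, off=2): no sites
  CdoIII (CTAG, off=1): no sites
  LmaX (GACATA, off=6): starts [4, 43, 57] → cuts [10, 49, 63]

Pooled cuts: [1, 10, 14, 37, 49, 53, 63]

Fragments:
  [0,1): 1 bp
  [1,10): 9 bp
  [10,14): 4 bp
  [14,37): 23 bp
  [37,49): 12 bp
  [49,53): 4 bp
  [53,63): 10 bp
  [63,64): 1 bp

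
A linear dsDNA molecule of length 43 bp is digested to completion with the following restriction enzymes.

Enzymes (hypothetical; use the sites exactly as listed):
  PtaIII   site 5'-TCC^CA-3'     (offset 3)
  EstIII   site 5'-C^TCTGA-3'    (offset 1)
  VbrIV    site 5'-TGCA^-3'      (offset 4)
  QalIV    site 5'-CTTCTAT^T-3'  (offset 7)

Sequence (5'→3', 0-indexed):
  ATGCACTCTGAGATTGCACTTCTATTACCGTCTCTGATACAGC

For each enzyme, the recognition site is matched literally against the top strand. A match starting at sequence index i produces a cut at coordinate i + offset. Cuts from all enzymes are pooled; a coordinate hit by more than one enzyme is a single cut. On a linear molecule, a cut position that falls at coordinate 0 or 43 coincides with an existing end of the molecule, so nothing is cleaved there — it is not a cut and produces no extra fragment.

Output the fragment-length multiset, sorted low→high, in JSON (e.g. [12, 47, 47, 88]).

[1,5,7,7,11,12]

Site scan:
  PtaIII (TCCCA, off=3): no sites
  EstIII (CTCTGA, off=1): starts [5, 31] → cuts [6, 32]
  VbrIV (TGCA, off=4): starts [1, 14] → cuts [5, 18]
  QalIV (CTTCTATT, off=7): starts [18] → cuts [25]

Pooled cuts: [5, 6, 18, 25, 32]

Fragments:
  [0,5): 5 bp
  [5,6): 1 bp
  [6,18): 12 bp
  [18,25): 7 bp
  [25,32): 7 bp
  [32,43): 11 bp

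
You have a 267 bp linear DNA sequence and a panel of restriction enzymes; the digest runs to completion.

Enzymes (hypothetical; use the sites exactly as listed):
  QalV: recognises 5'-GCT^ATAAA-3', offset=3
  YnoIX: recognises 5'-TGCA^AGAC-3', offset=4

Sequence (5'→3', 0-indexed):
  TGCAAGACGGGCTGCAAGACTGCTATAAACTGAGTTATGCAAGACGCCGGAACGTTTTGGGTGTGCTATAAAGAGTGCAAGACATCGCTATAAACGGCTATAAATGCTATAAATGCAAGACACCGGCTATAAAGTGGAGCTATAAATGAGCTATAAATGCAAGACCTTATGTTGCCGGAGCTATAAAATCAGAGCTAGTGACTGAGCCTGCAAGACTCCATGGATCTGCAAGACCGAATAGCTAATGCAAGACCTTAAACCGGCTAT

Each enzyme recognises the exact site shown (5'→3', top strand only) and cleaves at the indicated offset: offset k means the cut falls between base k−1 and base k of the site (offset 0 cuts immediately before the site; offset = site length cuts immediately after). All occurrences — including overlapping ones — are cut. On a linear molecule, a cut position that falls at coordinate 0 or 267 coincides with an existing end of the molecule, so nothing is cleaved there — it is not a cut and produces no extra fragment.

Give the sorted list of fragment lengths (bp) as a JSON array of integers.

Scan for sites:
  QalV (GCTATAAA, off=3): starts [21, 64, 86, 96, 105, 125, 138, 149, 179] → cuts [24, 67, 89, 99, 108, 128, 141, 152, 182]
  YnoIX (TGCAAGAC, off=4): starts [0, 12, 37, 75, 113, 157, 208, 226, 245] → cuts [4, 16, 41, 79, 117, 161, 212, 230, 249]

Pooled cuts: [4, 16, 24, 41, 67, 79, 89, 99, 108, 117, 128, 141, 152, 161, 182, 212, 230, 249]

Fragments:
  [0,4): 4 bp
  [4,16): 12 bp
  [16,24): 8 bp
  [24,41): 17 bp
  [41,67): 26 bp
  [67,79): 12 bp
  [79,89): 10 bp
  [89,99): 10 bp
  [99,108): 9 bp
  [108,117): 9 bp
  [117,128): 11 bp
  [128,141): 13 bp
  [141,152): 11 bp
  [152,161): 9 bp
  [161,182): 21 bp
  [182,212): 30 bp
  [212,230): 18 bp
  [230,249): 19 bp
  [249,267): 18 bp

[4,8,9,9,9,10,10,11,11,12,12,13,17,18,18,19,21,26,30]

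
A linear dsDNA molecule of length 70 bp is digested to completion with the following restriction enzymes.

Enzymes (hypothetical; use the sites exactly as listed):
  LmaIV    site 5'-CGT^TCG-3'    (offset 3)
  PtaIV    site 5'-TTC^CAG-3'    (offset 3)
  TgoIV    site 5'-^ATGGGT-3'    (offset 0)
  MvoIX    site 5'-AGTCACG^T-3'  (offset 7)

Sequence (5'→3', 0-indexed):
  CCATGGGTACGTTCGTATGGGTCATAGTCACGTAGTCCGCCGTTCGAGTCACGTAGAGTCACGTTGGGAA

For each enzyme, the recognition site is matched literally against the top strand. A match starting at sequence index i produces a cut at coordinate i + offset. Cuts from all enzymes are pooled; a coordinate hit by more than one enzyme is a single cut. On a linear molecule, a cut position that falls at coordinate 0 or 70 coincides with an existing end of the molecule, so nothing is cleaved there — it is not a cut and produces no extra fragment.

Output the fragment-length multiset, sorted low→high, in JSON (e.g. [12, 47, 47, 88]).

Scan for sites:
  LmaIV (CGTTCG, off=3): starts [9, 40] → cuts [12, 43]
  PtaIV (TTCCAG, off=3): no sites
  TgoIV (ATGGGT, off=0): starts [2, 16] → cuts [2, 16]
  MvoIX (AGTCACGT, off=7): starts [25, 46, 56] → cuts [32, 53, 63]

All cut coordinates (distinct, sorted): [2, 12, 16, 32, 43, 53, 63]

Fragment lengths:
  [0,2): 2 bp
  [2,12): 10 bp
  [12,16): 4 bp
  [16,32): 16 bp
  [32,43): 11 bp
  [43,53): 10 bp
  [53,63): 10 bp
  [63,70): 7 bp

[2,4,7,10,10,10,11,16]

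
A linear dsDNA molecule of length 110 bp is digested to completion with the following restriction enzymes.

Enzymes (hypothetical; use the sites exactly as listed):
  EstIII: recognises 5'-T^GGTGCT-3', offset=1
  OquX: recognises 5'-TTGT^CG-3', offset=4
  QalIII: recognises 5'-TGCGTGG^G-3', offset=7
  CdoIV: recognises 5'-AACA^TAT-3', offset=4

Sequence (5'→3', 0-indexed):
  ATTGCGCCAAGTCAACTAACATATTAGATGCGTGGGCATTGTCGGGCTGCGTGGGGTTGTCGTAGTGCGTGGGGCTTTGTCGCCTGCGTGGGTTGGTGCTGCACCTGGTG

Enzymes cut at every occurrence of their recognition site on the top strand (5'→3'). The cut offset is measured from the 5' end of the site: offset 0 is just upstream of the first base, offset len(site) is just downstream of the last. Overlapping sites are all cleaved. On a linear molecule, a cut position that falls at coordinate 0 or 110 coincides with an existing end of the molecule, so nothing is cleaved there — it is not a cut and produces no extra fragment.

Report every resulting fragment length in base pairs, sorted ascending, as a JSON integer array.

[3,6,7,8,11,12,12,14,16,21]

Site scan:
  EstIII (TGGTGCT, off=1): starts [93] → cuts [94]
  OquX (TTGTCG, off=4): starts [38, 56, 76] → cuts [42, 60, 80]
  QalIII (TGCGTGGG, off=7): starts [28, 47, 65, 84] → cuts [35, 54, 72, 91]
  CdoIV (AACATAT, off=4): starts [17] → cuts [21]

All cut coordinates (distinct, sorted): [21, 35, 42, 54, 60, 72, 80, 91, 94]

Fragments:
  [0,21): 21 bp
  [21,35): 14 bp
  [35,42): 7 bp
  [42,54): 12 bp
  [54,60): 6 bp
  [60,72): 12 bp
  [72,80): 8 bp
  [80,91): 11 bp
  [91,94): 3 bp
  [94,110): 16 bp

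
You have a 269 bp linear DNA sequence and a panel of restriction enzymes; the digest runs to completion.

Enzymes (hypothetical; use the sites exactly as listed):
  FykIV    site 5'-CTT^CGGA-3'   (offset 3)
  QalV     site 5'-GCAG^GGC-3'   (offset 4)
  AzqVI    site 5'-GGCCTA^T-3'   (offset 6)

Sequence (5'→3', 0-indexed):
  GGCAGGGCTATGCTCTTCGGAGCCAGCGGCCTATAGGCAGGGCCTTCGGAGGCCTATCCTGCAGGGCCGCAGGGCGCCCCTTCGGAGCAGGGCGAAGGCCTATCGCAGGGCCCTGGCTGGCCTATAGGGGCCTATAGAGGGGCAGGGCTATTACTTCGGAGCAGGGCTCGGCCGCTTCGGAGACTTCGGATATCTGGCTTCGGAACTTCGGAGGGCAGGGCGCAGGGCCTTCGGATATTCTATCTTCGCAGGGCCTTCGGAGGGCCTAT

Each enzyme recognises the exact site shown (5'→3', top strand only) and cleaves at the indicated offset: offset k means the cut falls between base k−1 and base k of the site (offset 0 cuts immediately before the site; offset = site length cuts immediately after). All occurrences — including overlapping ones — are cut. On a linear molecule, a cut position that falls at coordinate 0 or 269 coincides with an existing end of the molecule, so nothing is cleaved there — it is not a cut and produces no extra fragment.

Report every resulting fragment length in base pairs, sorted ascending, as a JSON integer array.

Per-enzyme occurrences:
  FykIV (CTTCGGA, off=3): starts [14, 43, 79, 153, 174, 183, 197, 205, 228, 254] → cuts [17, 46, 82, 156, 177, 186, 200, 208, 231, 257]
  QalV (GCAGGGC, off=4): starts [1, 36, 60, 68, 86, 104, 141, 160, 214, 221, 247] → cuts [5, 40, 64, 72, 90, 108, 145, 164, 218, 225, 251]
  AzqVI (GGCCTAT, off=6): starts [27, 50, 96, 118, 128, 262] → cuts [33, 56, 102, 124, 134, 268]

All cut coordinates (distinct, sorted): [5, 17, 33, 40, 46, 56, 64, 72, 82, 90, 102, 108, 124, 134, 145, 156, 164, 177, 186, 200, 208, 218, 225, 231, 251, 257, 268]

Fragments:
  [0,5): 5 bp
  [5,17): 12 bp
  [17,33): 16 bp
  [33,40): 7 bp
  [40,46): 6 bp
  [46,56): 10 bp
  [56,64): 8 bp
  [64,72): 8 bp
  [72,82): 10 bp
  [82,90): 8 bp
  [90,102): 12 bp
  [102,108): 6 bp
  [108,124): 16 bp
  [124,134): 10 bp
  [134,145): 11 bp
  [145,156): 11 bp
  [156,164): 8 bp
  [164,177): 13 bp
  [177,186): 9 bp
  [186,200): 14 bp
  [200,208): 8 bp
  [208,218): 10 bp
  [218,225): 7 bp
  [225,231): 6 bp
  [231,251): 20 bp
  [251,257): 6 bp
  [257,268): 11 bp
  [268,269): 1 bp

[1,5,6,6,6,6,7,7,8,8,8,8,8,9,10,10,10,10,11,11,11,12,12,13,14,16,16,20]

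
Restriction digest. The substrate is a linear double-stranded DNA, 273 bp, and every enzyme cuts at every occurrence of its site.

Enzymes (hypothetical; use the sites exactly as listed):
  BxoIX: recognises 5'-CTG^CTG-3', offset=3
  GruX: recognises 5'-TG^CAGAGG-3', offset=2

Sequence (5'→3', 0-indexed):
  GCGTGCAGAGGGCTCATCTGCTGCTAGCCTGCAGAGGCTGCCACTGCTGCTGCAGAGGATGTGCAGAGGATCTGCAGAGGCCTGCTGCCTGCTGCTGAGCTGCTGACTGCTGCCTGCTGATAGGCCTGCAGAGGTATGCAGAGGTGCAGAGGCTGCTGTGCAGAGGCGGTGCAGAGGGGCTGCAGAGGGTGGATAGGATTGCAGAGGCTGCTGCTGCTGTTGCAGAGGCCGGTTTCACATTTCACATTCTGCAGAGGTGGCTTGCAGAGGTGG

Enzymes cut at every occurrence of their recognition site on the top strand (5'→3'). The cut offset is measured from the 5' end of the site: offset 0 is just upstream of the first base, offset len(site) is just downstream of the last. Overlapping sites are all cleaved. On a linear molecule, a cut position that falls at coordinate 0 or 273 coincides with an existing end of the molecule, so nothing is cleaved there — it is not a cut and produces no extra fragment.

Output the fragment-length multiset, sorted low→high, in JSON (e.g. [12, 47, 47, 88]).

[3,3,3,3,3,5,5,6,7,7,7,8,8,9,9,9,10,10,11,11,11,11,11,12,13,15,15,19,29]

Site scan:
  BxoIX CTGCTG/3: at [17, 43, 46, 81, 88, 91, 99, 106, 113, 152, 207, 210, 213] ⇒ [20, 46, 49, 84, 91, 94, 102, 109, 116, 155, 210, 213, 216]
  GruX TGCAGAGG/2: at [3, 29, 50, 61, 72, 126, 136, 144, 158, 169, 180, 199, 220, 249, 262] ⇒ [5, 31, 52, 63, 74, 128, 138, 146, 160, 171, 182, 201, 222, 251, 264]

All cut coordinates (distinct, sorted): [5, 20, 31, 46, 49, 52, 63, 74, 84, 91, 94, 102, 109, 116, 128, 138, 146, 155, 160, 171, 182, 201, 210, 213, 216, 222, 251, 264]

Fragments:
  [0,5): 5 bp
  [5,20): 15 bp
  [20,31): 11 bp
  [31,46): 15 bp
  [46,49): 3 bp
  [49,52): 3 bp
  [52,63): 11 bp
  [63,74): 11 bp
  [74,84): 10 bp
  [84,91): 7 bp
  [91,94): 3 bp
  [94,102): 8 bp
  [102,109): 7 bp
  [109,116): 7 bp
  [116,128): 12 bp
  [128,138): 10 bp
  [138,146): 8 bp
  [146,155): 9 bp
  [155,160): 5 bp
  [160,171): 11 bp
  [171,182): 11 bp
  [182,201): 19 bp
  [201,210): 9 bp
  [210,213): 3 bp
  [213,216): 3 bp
  [216,222): 6 bp
  [222,251): 29 bp
  [251,264): 13 bp
  [264,273): 9 bp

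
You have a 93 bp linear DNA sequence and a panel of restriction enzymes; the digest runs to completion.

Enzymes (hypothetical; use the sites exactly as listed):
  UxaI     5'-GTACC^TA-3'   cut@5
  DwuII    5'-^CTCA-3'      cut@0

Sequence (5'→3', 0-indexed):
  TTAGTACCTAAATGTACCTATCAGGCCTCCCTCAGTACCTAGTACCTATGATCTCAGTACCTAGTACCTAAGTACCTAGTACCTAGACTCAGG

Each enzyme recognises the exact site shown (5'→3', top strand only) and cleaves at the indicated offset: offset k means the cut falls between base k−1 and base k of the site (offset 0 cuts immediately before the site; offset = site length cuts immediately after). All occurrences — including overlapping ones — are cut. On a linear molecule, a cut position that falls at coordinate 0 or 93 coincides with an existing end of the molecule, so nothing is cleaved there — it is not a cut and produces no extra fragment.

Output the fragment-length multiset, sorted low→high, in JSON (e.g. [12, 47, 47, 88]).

[4,6,6,7,7,7,8,8,9,9,10,12]

Scan for sites:
  UxaI (GTACCTA, off=5): starts [3, 13, 34, 41, 56, 63, 71, 78] → cuts [8, 18, 39, 46, 61, 68, 76, 83]
  DwuII (CTCA, off=0): starts [30, 52, 87] → cuts [30, 52, 87]

All cut coordinates (distinct, sorted): [8, 18, 30, 39, 46, 52, 61, 68, 76, 83, 87]

Fragment lengths:
  [0,8): 8 bp
  [8,18): 10 bp
  [18,30): 12 bp
  [30,39): 9 bp
  [39,46): 7 bp
  [46,52): 6 bp
  [52,61): 9 bp
  [61,68): 7 bp
  [68,76): 8 bp
  [76,83): 7 bp
  [83,87): 4 bp
  [87,93): 6 bp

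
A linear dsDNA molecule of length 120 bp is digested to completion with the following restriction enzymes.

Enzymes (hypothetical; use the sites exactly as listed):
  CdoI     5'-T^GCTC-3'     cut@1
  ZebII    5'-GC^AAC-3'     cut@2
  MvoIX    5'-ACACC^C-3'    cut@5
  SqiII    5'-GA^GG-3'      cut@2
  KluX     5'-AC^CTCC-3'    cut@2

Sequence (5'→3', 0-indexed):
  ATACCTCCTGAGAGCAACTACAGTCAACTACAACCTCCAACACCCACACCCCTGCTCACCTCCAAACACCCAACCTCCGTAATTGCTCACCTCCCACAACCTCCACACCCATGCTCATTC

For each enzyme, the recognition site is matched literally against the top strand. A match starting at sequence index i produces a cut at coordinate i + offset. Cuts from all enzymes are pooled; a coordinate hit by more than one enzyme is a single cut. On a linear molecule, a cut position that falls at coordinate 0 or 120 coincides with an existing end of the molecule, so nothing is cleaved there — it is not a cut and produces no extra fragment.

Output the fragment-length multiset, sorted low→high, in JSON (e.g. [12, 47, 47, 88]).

Per-enzyme occurrences:
  CdoI (TGCTC, off=1): starts [52, 83, 111] → cuts [53, 84, 112]
  ZebII (GCAAC, off=2): starts [13] → cuts [15]
  MvoIX (ACACCC, off=5): starts [39, 45, 65, 104] → cuts [44, 50, 70, 109]
  SqiII (GAGG, off=2): no sites
  KluX (ACCTCC, off=2): starts [2, 32, 57, 72, 88, 98] → cuts [4, 34, 59, 74, 90, 100]

All cut coordinates (distinct, sorted): [4, 15, 34, 44, 50, 53, 59, 70, 74, 84, 90, 100, 109, 112]

Fragments:
  [0,4): 4 bp
  [4,15): 11 bp
  [15,34): 19 bp
  [34,44): 10 bp
  [44,50): 6 bp
  [50,53): 3 bp
  [53,59): 6 bp
  [59,70): 11 bp
  [70,74): 4 bp
  [74,84): 10 bp
  [84,90): 6 bp
  [90,100): 10 bp
  [100,109): 9 bp
  [109,112): 3 bp
  [112,120): 8 bp

[3,3,4,4,6,6,6,8,9,10,10,10,11,11,19]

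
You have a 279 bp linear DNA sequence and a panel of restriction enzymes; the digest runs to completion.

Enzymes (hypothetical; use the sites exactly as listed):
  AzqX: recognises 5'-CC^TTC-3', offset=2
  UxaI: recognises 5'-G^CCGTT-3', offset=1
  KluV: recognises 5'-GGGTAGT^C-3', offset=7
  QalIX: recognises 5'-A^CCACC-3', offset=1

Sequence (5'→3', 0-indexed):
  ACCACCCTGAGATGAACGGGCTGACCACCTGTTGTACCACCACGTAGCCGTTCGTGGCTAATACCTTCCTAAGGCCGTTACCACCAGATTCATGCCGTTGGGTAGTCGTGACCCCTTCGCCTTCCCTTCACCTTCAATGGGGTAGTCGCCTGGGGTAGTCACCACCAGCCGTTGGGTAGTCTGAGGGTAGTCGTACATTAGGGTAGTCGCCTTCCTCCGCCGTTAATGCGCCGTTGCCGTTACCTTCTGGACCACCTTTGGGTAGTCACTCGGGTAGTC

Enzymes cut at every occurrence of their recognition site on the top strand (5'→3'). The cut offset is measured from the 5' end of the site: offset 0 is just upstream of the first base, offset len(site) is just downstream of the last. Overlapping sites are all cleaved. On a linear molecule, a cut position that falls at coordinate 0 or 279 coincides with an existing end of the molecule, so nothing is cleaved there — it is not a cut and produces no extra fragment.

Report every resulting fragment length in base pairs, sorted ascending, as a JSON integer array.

Scan for sites:
  AzqX (CCTTC, off=2): starts [63, 113, 119, 124, 130, 209, 242] → cuts [65, 115, 121, 126, 132, 211, 244]
  UxaI (GCCGTT, off=1): starts [46, 73, 93, 167, 218, 229, 235] → cuts [47, 74, 94, 168, 219, 230, 236]
  KluV (GGGTAGTC, off=7): starts [99, 139, 152, 173, 184, 200, 259, 271] → cuts [106, 146, 159, 180, 191, 207, 266, 278]
  QalIX (ACCACC, off=1): starts [0, 23, 35, 79, 160, 250] → cuts [1, 24, 36, 80, 161, 251]

All cut coordinates (distinct, sorted): [1, 24, 36, 47, 65, 74, 80, 94, 106, 115, 121, 126, 132, 146, 159, 161, 168, 180, 191, 207, 211, 219, 230, 236, 244, 251, 266, 278]

Fragments:
  [0,1): 1 bp
  [1,24): 23 bp
  [24,36): 12 bp
  [36,47): 11 bp
  [47,65): 18 bp
  [65,74): 9 bp
  [74,80): 6 bp
  [80,94): 14 bp
  [94,106): 12 bp
  [106,115): 9 bp
  [115,121): 6 bp
  [121,126): 5 bp
  [126,132): 6 bp
  [132,146): 14 bp
  [146,159): 13 bp
  [159,161): 2 bp
  [161,168): 7 bp
  [168,180): 12 bp
  [180,191): 11 bp
  [191,207): 16 bp
  [207,211): 4 bp
  [211,219): 8 bp
  [219,230): 11 bp
  [230,236): 6 bp
  [236,244): 8 bp
  [244,251): 7 bp
  [251,266): 15 bp
  [266,278): 12 bp
  [278,279): 1 bp

[1,1,2,4,5,6,6,6,6,7,7,8,8,9,9,11,11,11,12,12,12,12,13,14,14,15,16,18,23]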